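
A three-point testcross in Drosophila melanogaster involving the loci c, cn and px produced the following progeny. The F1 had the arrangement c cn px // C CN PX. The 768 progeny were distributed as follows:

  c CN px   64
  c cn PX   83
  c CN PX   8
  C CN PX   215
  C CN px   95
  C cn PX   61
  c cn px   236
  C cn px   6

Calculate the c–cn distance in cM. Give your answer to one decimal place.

The two rarest classes, C cn px and c CN PX, are the double crossovers. Comparing them with the parentals, only the c allele has switched, so c is the middle locus and the order is px – c – cn.
Crossovers in the c–cn interval produce the single-crossover classes c CN px and C cn PX (64 + 61 = 125) plus the double crossovers (14).
RF(c–cn) = (125 + 14) / 768 = 139/768 = 0.1810 → 18.1 cM.

18.1 cM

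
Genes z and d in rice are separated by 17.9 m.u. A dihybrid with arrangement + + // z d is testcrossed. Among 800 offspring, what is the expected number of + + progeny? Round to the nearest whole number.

A map distance of 17.9 m.u. corresponds to a recombination frequency of 0.179.
The F1 is + + / z d, so + + is a parental gamete class with expected frequency (1 − r)/2 = 0.821/2 = 0.4105.
Expected number = 0.4105 × 800 = 328.40 ≈ 328.

328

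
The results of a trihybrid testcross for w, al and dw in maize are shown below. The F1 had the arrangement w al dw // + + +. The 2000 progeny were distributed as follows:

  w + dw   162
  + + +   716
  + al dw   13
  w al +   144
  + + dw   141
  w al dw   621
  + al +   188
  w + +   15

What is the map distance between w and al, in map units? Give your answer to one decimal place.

18.9 map units

The two rarest classes, + al dw and w + +, are the double crossovers. Comparing them with the parentals, only the w allele has switched, so w is the middle locus and the order is al – w – dw.
Crossovers in the al–w interval produce the single-crossover classes w + dw and + al + (162 + 188 = 350) plus the double crossovers (28).
RF(al–w) = (350 + 28) / 2000 = 378/2000 = 0.1890 → 18.9 map units.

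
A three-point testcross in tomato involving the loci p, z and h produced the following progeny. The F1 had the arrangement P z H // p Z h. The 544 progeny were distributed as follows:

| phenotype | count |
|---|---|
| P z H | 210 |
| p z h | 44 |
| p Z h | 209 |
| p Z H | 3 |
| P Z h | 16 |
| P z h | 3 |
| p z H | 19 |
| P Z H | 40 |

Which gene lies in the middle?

The two rarest classes, P z h and p Z H, are the double crossovers. Comparing them with the parentals, only the h allele has switched, so h is the middle locus and the order is z – h – p.

h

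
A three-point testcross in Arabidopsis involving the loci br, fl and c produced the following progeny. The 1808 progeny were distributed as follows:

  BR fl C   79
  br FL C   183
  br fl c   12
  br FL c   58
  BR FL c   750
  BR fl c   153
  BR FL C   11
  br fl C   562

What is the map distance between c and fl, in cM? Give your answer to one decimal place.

The two most frequent reciprocal classes, br fl C and BR FL c, are the parental types, so the F1 was br fl C / BR FL c.
The two rarest classes, br fl c and BR FL C, are the double crossovers. Comparing them with the parentals, only the c allele has switched, so c is the middle locus and the order is br – c – fl.
Crossovers in the c–fl interval produce the single-crossover classes br FL C and BR fl c (183 + 153 = 336) plus the double crossovers (23).
RF(c–fl) = (336 + 23) / 1808 = 359/1808 = 0.1986 → 19.9 cM.

19.9 cM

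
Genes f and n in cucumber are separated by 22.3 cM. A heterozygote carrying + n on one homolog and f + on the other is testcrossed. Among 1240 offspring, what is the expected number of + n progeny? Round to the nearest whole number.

A map distance of 22.3 cM corresponds to a recombination frequency of 0.223.
The F1 is + n / f +, so + n is a parental gamete class with expected frequency (1 − r)/2 = 0.777/2 = 0.3885.
Expected number = 0.3885 × 1240 = 481.74 ≈ 482.

482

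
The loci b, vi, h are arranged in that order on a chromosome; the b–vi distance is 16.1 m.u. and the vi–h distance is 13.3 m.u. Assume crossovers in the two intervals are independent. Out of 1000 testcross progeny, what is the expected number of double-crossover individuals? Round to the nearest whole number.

21

Map distances give recombination frequencies of 0.161 and 0.133 for the two intervals.
With no interference, expected double-crossover frequency = 0.161 × 0.133 = 0.02141.
Expected number = 0.02141 × 1000 = 21.41 ≈ 21.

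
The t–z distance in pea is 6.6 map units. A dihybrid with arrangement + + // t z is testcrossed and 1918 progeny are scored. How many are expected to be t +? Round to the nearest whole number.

63

A map distance of 6.6 map units corresponds to a recombination frequency of 0.066.
The F1 is + + / t z, so t + is a recombinant gamete class with expected frequency r/2 = 0.066/2 = 0.0330.
Expected number = 0.0330 × 1918 = 63.29 ≈ 63.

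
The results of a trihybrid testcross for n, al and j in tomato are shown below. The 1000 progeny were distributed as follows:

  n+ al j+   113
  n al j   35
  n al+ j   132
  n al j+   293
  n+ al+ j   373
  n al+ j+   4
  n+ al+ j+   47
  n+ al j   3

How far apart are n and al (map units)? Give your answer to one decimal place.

25.2 map units

The two most frequent reciprocal classes, n+ al+ j and n al j+, are the parental types, so the F1 was n+ al+ j / n al j+.
The two rarest classes, n+ al j and n al+ j+, are the double crossovers. Comparing them with the parentals, only the al allele has switched, so al is the middle locus and the order is n – al – j.
Crossovers in the n–al interval produce the single-crossover classes n al+ j and n+ al j+ (132 + 113 = 245) plus the double crossovers (7).
RF(n–al) = (245 + 7) / 1000 = 252/1000 = 0.2520 → 25.2 map units.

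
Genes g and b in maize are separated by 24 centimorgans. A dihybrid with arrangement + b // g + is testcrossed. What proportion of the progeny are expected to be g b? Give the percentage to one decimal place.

A map distance of 24 centimorgans corresponds to a recombination frequency of 0.240.
The F1 is + b / g +, so g b is a recombinant gamete class with expected frequency r/2 = 0.240/2 = 0.1200.
That is 0.1200 = 12.0% of the progeny.

12.0%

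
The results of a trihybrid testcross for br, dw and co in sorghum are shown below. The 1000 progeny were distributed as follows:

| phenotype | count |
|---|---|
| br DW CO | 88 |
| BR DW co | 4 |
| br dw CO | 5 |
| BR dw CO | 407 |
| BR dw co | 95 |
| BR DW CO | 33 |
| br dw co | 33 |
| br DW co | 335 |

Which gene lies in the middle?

br

The two most frequent reciprocal classes, BR dw CO and br DW co, are the parental types, so the F1 was BR dw CO / br DW co.
The two rarest classes, br dw CO and BR DW co, are the double crossovers. Comparing them with the parentals, only the br allele has switched, so br is the middle locus and the order is co – br – dw.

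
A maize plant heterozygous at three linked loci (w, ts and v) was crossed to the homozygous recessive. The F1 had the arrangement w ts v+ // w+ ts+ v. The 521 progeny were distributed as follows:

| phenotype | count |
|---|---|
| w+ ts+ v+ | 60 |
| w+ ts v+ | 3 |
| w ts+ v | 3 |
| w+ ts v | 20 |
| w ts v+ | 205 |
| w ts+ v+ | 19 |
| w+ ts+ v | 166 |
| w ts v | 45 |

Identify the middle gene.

The two rarest classes, w+ ts v+ and w ts+ v, are the double crossovers. Comparing them with the parentals, only the w allele has switched, so w is the middle locus and the order is ts – w – v.

w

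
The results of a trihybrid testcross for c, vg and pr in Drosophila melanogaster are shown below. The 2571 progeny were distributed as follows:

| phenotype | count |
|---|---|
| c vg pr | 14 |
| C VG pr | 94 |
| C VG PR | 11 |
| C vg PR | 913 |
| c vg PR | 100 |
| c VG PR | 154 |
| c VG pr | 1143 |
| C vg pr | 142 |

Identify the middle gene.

The two most frequent reciprocal classes, C vg PR and c VG pr, are the parental types, so the F1 was C vg PR / c VG pr.
The two rarest classes, C VG PR and c vg pr, are the double crossovers. Comparing them with the parentals, only the vg allele has switched, so vg is the middle locus and the order is c – vg – pr.

vg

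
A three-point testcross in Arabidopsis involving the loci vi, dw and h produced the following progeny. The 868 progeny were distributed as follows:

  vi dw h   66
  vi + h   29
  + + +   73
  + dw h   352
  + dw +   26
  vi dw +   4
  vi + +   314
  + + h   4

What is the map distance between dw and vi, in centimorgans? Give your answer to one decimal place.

The two most frequent reciprocal classes, + dw h and vi + +, are the parental types, so the F1 was + dw h / vi + +.
The two rarest classes, + + h and vi dw +, are the double crossovers. Comparing them with the parentals, only the dw allele has switched, so dw is the middle locus and the order is vi – dw – h.
Crossovers in the vi–dw interval produce the single-crossover classes vi dw h and + + + (66 + 73 = 139) plus the double crossovers (8).
RF(vi–dw) = (139 + 8) / 868 = 147/868 = 0.1694 → 16.9 centimorgans.

16.9 centimorgans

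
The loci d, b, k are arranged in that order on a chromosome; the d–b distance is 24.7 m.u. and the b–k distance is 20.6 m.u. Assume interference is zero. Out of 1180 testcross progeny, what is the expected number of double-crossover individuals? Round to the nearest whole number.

Map distances give recombination frequencies of 0.247 and 0.206 for the two intervals.
With no interference, expected double-crossover frequency = 0.247 × 0.206 = 0.05088.
Expected number = 0.05088 × 1180 = 60.04 ≈ 60.

60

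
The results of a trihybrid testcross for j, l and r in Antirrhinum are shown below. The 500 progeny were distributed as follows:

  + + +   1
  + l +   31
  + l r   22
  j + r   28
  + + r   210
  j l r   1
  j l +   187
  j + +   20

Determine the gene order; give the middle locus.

The two most frequent reciprocal classes, j l + and + + r, are the parental types, so the F1 was j l + / + + r.
The two rarest classes, j l r and + + +, are the double crossovers. Comparing them with the parentals, only the r allele has switched, so r is the middle locus and the order is l – r – j.

r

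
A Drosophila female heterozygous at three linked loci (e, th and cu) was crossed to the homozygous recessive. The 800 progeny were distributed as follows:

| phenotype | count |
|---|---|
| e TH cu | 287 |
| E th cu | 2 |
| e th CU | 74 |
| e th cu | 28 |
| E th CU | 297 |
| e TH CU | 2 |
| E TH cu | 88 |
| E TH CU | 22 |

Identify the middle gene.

cu

The two most frequent reciprocal classes, e TH cu and E th CU, are the parental types, so the F1 was e TH cu / E th CU.
The two rarest classes, e TH CU and E th cu, are the double crossovers. Comparing them with the parentals, only the cu allele has switched, so cu is the middle locus and the order is th – cu – e.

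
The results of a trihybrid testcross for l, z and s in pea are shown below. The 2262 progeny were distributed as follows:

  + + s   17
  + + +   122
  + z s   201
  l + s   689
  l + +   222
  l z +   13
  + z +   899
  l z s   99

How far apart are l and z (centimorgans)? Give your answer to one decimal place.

The two most frequent reciprocal classes, l + s and + z +, are the parental types, so the F1 was l + s / + z +.
The two rarest classes, + + s and l z +, are the double crossovers. Comparing them with the parentals, only the l allele has switched, so l is the middle locus and the order is z – l – s.
Crossovers in the z–l interval produce the single-crossover classes l z s and + + + (99 + 122 = 221) plus the double crossovers (30).
RF(z–l) = (221 + 30) / 2262 = 251/2262 = 0.1110 → 11.1 centimorgans.

11.1 centimorgans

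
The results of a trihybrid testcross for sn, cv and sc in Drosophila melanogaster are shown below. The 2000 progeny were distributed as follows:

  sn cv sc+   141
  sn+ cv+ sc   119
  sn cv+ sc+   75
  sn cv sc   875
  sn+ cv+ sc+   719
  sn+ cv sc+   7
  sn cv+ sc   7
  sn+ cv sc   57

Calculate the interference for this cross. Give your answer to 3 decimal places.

The two most frequent reciprocal classes, sn cv sc and sn+ cv+ sc+, are the parental types, so the F1 was sn cv sc / sn+ cv+ sc+.
The two rarest classes, sn cv+ sc and sn+ cv sc+, are the double crossovers. Comparing them with the parentals, only the cv allele has switched, so cv is the middle locus and the order is sc – cv – sn.
sc–cv: (260 + 14)/2000 = 0.1370; cv–sn: (132 + 14)/2000 = 0.0730.
Expected DCO frequency = 0.1370 × 0.0730 ≈ 0.01000; observed = 14/2000 ≈ 0.00700.
Coefficient of coincidence = 0.00700/0.01000 ≈ 0.700; interference = 1 − 0.700 = 0.300.

0.300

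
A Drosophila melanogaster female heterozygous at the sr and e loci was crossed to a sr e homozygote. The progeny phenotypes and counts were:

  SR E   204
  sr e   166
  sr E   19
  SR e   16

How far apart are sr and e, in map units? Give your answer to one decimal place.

The two most frequent classes, SR E (204) and sr e (166), are the parental types, so the F1 was SR E / sr e.
The recombinant classes are SR e and sr E: 16 + 19 = 35.
Recombination frequency = 35/405 = 0.0864 ≈ 8.6%, i.e. 8.6 map units.

8.6 map units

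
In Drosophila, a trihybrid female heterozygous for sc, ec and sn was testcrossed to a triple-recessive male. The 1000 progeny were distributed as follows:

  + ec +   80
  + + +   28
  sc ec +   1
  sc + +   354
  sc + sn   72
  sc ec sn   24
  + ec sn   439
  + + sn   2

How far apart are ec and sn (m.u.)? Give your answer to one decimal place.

The two most frequent reciprocal classes, + ec sn and sc + +, are the parental types, so the F1 was + ec sn / sc + +.
The two rarest classes, + + sn and sc ec +, are the double crossovers. Comparing them with the parentals, only the ec allele has switched, so ec is the middle locus and the order is sc – ec – sn.
Crossovers in the ec–sn interval produce the single-crossover classes + ec + and sc + sn (80 + 72 = 152) plus the double crossovers (3).
RF(ec–sn) = (152 + 3) / 1000 = 155/1000 = 0.1550 → 15.5 m.u.

15.5 m.u.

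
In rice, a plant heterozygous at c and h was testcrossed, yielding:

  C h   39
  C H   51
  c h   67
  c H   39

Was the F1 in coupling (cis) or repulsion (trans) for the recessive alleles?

The two most frequent classes are C H (51) and c h (67); these are the parental (non-recombinant) types.
So the F1 carried C H on one chromosome and c h on the other — the recessive alleles are on the same chromosome (cis / coupling).

cis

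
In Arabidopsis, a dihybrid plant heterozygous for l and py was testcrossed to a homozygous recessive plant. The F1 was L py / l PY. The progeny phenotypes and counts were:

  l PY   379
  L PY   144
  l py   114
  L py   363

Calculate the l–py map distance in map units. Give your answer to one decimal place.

The recombinant classes are L PY and l py: 144 + 114 = 258.
Recombination frequency = 258/1000 = 0.2580 ≈ 25.8%, i.e. 25.8 map units.

25.8 map units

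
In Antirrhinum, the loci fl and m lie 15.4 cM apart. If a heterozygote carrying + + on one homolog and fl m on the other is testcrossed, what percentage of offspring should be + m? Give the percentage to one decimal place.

A map distance of 15.4 cM corresponds to a recombination frequency of 0.154.
The F1 is + + / fl m, so + m is a recombinant gamete class with expected frequency r/2 = 0.154/2 = 0.0770.
That is 0.0770 = 7.7% of the progeny.

7.7%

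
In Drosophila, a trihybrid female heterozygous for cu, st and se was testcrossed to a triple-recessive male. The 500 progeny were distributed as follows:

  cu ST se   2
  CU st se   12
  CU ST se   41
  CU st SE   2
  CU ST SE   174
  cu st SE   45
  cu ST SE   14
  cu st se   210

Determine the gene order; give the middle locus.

st

The two most frequent reciprocal classes, CU ST SE and cu st se, are the parental types, so the F1 was CU ST SE / cu st se.
The two rarest classes, CU st SE and cu ST se, are the double crossovers. Comparing them with the parentals, only the st allele has switched, so st is the middle locus and the order is se – st – cu.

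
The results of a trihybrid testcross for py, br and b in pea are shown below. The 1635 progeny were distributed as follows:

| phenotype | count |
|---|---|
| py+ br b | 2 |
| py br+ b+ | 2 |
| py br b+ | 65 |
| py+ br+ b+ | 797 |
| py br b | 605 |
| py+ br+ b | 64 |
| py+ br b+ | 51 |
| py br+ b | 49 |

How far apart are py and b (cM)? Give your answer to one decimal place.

8.1 cM

The two most frequent reciprocal classes, py br b and py+ br+ b+, are the parental types, so the F1 was py br b / py+ br+ b+.
The two rarest classes, py+ br b and py br+ b+, are the double crossovers. Comparing them with the parentals, only the py allele has switched, so py is the middle locus and the order is br – py – b.
Crossovers in the py–b interval produce the single-crossover classes py br b+ and py+ br+ b (65 + 64 = 129) plus the double crossovers (4).
RF(py–b) = (129 + 4) / 1635 = 133/1635 = 0.0813 → 8.1 cM.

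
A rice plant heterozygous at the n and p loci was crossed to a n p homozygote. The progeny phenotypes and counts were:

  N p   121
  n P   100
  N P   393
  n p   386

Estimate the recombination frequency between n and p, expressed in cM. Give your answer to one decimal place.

22.1 cM

The two most frequent classes, N P (393) and n p (386), are the parental types, so the F1 was N P / n p.
The recombinant classes are N p and n P: 121 + 100 = 221.
Recombination frequency = 221/1000 = 0.2210 ≈ 22.1%, i.e. 22.1 cM.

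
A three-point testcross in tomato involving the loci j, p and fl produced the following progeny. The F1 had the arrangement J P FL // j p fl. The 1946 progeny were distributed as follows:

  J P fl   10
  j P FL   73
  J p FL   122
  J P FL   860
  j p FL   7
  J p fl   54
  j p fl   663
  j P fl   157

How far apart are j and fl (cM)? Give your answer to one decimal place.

7.4 cM

The two rarest classes, J P fl and j p FL, are the double crossovers. Comparing them with the parentals, only the fl allele has switched, so fl is the middle locus and the order is j – fl – p.
Crossovers in the j–fl interval produce the single-crossover classes j P FL and J p fl (73 + 54 = 127) plus the double crossovers (17).
RF(j–fl) = (127 + 17) / 1946 = 144/1946 = 0.0740 → 7.4 cM.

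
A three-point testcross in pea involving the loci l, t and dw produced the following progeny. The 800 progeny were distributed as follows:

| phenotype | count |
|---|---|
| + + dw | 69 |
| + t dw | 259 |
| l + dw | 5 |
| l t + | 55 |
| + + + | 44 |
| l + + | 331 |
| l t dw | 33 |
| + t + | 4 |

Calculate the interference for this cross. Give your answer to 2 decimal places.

The two most frequent reciprocal classes, l + + and + t dw, are the parental types, so the F1 was l + + / + t dw.
The two rarest classes, l + dw and + t +, are the double crossovers. Comparing them with the parentals, only the dw allele has switched, so dw is the middle locus and the order is l – dw – t.
l–dw: (77 + 9)/800 = 0.1075; dw–t: (124 + 9)/800 = 0.1663.
Expected DCO frequency = 0.1075 × 0.1663 ≈ 0.01788; observed = 9/800 ≈ 0.01125.
Coefficient of coincidence = 0.01125/0.01788 ≈ 0.63; interference = 1 − 0.63 = 0.37.

0.37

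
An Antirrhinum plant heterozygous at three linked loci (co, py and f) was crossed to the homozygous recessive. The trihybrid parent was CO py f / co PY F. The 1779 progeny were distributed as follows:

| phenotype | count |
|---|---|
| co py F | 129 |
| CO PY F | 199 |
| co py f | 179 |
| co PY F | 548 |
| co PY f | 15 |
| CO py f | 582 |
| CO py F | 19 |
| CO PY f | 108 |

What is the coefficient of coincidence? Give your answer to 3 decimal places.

The two rarest classes, CO py F and co PY f, are the double crossovers. Comparing them with the parentals, only the f allele has switched, so f is the middle locus and the order is py – f – co.
py–f: (237 + 34)/1779 = 0.1523; f–co: (378 + 34)/1779 = 0.2316.
Expected DCO frequency = 0.1523 × 0.2316 ≈ 0.03527; observed = 34/1779 ≈ 0.01911.
Coefficient of coincidence = 0.01911/0.03527 ≈ 0.542.

0.542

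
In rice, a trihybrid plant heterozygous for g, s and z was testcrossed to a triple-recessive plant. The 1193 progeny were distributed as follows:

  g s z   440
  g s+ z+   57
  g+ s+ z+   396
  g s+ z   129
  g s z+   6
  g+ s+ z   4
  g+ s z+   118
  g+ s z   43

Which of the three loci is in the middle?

z

The two most frequent reciprocal classes, g s z and g+ s+ z+, are the parental types, so the F1 was g s z / g+ s+ z+.
The two rarest classes, g s z+ and g+ s+ z, are the double crossovers. Comparing them with the parentals, only the z allele has switched, so z is the middle locus and the order is s – z – g.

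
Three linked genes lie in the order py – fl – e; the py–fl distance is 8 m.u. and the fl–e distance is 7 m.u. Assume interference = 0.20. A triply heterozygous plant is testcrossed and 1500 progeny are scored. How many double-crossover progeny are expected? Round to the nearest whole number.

Map distances give recombination frequencies of 0.080 and 0.070 for the two intervals.
With interference 0.20 (so coincidence = 0.80), expected double-crossover frequency = 0.080 × 0.070 × 0.80 = 0.00448.
Expected number = 0.00448 × 1500 = 6.72 ≈ 7.

7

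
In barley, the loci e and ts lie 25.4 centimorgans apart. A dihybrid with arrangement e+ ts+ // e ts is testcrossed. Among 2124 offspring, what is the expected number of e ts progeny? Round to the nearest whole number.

792

A map distance of 25.4 centimorgans corresponds to a recombination frequency of 0.254.
The F1 is e+ ts+ / e ts, so e ts is a parental gamete class with expected frequency (1 − r)/2 = 0.746/2 = 0.3730.
Expected number = 0.3730 × 2124 = 792.25 ≈ 792.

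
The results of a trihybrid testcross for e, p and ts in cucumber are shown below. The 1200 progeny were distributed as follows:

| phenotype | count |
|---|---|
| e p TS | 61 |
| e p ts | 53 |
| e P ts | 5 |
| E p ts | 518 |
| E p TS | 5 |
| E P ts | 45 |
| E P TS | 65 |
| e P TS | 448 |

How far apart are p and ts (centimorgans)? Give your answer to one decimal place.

The two most frequent reciprocal classes, e P TS and E p ts, are the parental types, so the F1 was e P TS / E p ts.
The two rarest classes, e P ts and E p TS, are the double crossovers. Comparing them with the parentals, only the ts allele has switched, so ts is the middle locus and the order is p – ts – e.
Crossovers in the p–ts interval produce the single-crossover classes e p TS and E P ts (61 + 45 = 106) plus the double crossovers (10).
RF(p–ts) = (106 + 10) / 1200 = 116/1200 = 0.0967 → 9.7 centimorgans.

9.7 centimorgans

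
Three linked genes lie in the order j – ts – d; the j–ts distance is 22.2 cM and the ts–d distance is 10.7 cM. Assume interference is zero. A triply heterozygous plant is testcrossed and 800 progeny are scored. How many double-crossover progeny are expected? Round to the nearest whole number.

Map distances give recombination frequencies of 0.222 and 0.107 for the two intervals.
With no interference, expected double-crossover frequency = 0.222 × 0.107 = 0.02375.
Expected number = 0.02375 × 800 = 19.00 ≈ 19.

19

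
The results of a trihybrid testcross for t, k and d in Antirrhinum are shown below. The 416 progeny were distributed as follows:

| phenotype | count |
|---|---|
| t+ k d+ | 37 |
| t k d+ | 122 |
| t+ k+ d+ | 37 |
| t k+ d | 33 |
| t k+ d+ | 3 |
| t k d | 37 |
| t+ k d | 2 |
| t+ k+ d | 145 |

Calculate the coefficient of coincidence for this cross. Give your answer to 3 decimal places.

0.351

The two most frequent reciprocal classes, t+ k+ d and t k d+, are the parental types, so the F1 was t+ k+ d / t k d+.
The two rarest classes, t+ k d and t k+ d+, are the double crossovers. Comparing them with the parentals, only the k allele has switched, so k is the middle locus and the order is t – k – d.
t–k: (70 + 5)/416 = 0.1803; k–d: (74 + 5)/416 = 0.1899.
Expected DCO frequency = 0.1803 × 0.1899 ≈ 0.03424; observed = 5/416 ≈ 0.01202.
Coefficient of coincidence = 0.01202/0.03424 ≈ 0.351.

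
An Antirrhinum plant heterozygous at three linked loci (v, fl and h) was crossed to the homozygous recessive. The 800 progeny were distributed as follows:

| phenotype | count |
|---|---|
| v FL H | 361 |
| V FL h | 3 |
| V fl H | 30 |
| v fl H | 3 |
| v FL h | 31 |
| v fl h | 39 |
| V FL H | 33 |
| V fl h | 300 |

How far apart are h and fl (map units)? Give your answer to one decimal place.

The two most frequent reciprocal classes, V fl h and v FL H, are the parental types, so the F1 was V fl h / v FL H.
The two rarest classes, V FL h and v fl H, are the double crossovers. Comparing them with the parentals, only the fl allele has switched, so fl is the middle locus and the order is h – fl – v.
Crossovers in the h–fl interval produce the single-crossover classes V fl H and v FL h (30 + 31 = 61) plus the double crossovers (6).
RF(h–fl) = (61 + 6) / 800 = 67/800 = 0.0838 → 8.4 map units.

8.4 map units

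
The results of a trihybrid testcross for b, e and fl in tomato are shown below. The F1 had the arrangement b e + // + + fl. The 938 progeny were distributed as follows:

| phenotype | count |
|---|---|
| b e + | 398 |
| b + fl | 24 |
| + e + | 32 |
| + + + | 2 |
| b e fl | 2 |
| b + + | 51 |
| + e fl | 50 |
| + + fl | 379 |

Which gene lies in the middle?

The two rarest classes, b e fl and + + +, are the double crossovers. Comparing them with the parentals, only the fl allele has switched, so fl is the middle locus and the order is b – fl – e.

fl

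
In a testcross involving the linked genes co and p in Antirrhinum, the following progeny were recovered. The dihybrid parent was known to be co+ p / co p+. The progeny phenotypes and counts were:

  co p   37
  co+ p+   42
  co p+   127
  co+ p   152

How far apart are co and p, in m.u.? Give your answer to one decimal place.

The recombinant classes are co+ p+ and co p: 42 + 37 = 79.
Recombination frequency = 79/358 = 0.2207 ≈ 22.1%, i.e. 22.1 m.u.

22.1 m.u.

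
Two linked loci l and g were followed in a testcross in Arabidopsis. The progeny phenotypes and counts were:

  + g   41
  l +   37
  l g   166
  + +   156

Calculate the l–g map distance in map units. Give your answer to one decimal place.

19.5 map units

The two most frequent classes, + + (156) and l g (166), are the parental types, so the F1 was + + / l g.
The recombinant classes are + g and l +: 41 + 37 = 78.
Recombination frequency = 78/400 = 0.1950 ≈ 19.5%, i.e. 19.5 map units.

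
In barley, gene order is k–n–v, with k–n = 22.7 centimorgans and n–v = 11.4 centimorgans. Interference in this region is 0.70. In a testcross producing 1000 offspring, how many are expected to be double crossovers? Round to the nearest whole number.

Map distances give recombination frequencies of 0.227 and 0.114 for the two intervals.
With interference 0.70 (so coincidence = 0.30), expected double-crossover frequency = 0.227 × 0.114 × 0.30 = 0.00776.
Expected number = 0.00776 × 1000 = 7.76 ≈ 8.

8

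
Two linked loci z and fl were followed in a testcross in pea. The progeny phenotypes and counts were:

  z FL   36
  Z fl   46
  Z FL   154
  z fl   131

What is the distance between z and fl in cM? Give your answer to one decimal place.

22.3 cM

The two most frequent classes, Z FL (154) and z fl (131), are the parental types, so the F1 was Z FL / z fl.
The recombinant classes are Z fl and z FL: 46 + 36 = 82.
Recombination frequency = 82/367 = 0.2234 ≈ 22.3%, i.e. 22.3 cM.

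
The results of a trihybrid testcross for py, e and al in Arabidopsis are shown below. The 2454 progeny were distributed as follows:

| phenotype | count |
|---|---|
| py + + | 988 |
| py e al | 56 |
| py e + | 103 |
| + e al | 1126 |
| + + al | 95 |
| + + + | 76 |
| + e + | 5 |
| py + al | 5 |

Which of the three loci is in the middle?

al

The two most frequent reciprocal classes, + e al and py + +, are the parental types, so the F1 was + e al / py + +.
The two rarest classes, + e + and py + al, are the double crossovers. Comparing them with the parentals, only the al allele has switched, so al is the middle locus and the order is e – al – py.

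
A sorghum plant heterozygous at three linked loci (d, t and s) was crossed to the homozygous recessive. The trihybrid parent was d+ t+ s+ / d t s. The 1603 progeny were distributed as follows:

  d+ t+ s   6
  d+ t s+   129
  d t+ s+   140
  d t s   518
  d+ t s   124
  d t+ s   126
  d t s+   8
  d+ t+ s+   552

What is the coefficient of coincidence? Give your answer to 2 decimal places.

0.30

The two rarest classes, d+ t+ s and d t s+, are the double crossovers. Comparing them with the parentals, only the s allele has switched, so s is the middle locus and the order is t – s – d.
t–s: (255 + 14)/1603 = 0.1678; s–d: (264 + 14)/1603 = 0.1734.
Expected DCO frequency = 0.1678 × 0.1734 ≈ 0.02910; observed = 14/1603 ≈ 0.00873.
Coefficient of coincidence = 0.00873/0.02910 ≈ 0.30.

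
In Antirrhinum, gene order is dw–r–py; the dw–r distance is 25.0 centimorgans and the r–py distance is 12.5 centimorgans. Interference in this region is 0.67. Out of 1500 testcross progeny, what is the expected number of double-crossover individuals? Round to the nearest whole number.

Map distances give recombination frequencies of 0.250 and 0.125 for the two intervals.
With interference 0.67 (so coincidence = 0.33), expected double-crossover frequency = 0.250 × 0.125 × 0.33 = 0.01031.
Expected number = 0.01031 × 1500 = 15.47 ≈ 15.

15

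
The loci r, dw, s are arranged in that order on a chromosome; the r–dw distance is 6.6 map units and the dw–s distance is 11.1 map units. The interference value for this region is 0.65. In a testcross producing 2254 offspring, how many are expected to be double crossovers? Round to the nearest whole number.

6

Map distances give recombination frequencies of 0.066 and 0.111 for the two intervals.
With interference 0.65 (so coincidence = 0.35), expected double-crossover frequency = 0.066 × 0.111 × 0.35 = 0.00256.
Expected number = 0.00256 × 2254 = 5.78 ≈ 6.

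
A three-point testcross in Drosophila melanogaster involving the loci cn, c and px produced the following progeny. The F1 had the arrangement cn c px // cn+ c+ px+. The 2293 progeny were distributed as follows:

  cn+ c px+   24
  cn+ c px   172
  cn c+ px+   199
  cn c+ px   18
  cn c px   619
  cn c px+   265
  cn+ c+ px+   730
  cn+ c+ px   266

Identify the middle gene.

The two rarest classes, cn c+ px and cn+ c px+, are the double crossovers. Comparing them with the parentals, only the c allele has switched, so c is the middle locus and the order is px – c – cn.

c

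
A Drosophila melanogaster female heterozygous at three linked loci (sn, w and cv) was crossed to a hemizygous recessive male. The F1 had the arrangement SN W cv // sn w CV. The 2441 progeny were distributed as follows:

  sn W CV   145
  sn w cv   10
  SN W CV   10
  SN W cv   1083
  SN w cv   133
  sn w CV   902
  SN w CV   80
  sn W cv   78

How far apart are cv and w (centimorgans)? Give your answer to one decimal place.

The two rarest classes, SN W CV and sn w cv, are the double crossovers. Comparing them with the parentals, only the cv allele has switched, so cv is the middle locus and the order is sn – cv – w.
Crossovers in the cv–w interval produce the single-crossover classes SN w cv and sn W CV (133 + 145 = 278) plus the double crossovers (20).
RF(cv–w) = (278 + 20) / 2441 = 298/2441 = 0.1221 → 12.2 centimorgans.

12.2 centimorgans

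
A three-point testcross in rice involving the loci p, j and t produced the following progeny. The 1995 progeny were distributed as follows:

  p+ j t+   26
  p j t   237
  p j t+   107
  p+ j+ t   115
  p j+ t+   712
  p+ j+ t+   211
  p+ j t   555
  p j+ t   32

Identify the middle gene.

The two most frequent reciprocal classes, p+ j t and p j+ t+, are the parental types, so the F1 was p+ j t / p j+ t+.
The two rarest classes, p+ j t+ and p j+ t, are the double crossovers. Comparing them with the parentals, only the t allele has switched, so t is the middle locus and the order is p – t – j.

t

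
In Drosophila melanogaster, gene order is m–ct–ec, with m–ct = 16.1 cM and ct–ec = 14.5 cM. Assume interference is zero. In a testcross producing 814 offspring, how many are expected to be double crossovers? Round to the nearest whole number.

19

Map distances give recombination frequencies of 0.161 and 0.145 for the two intervals.
With no interference, expected double-crossover frequency = 0.161 × 0.145 = 0.02334.
Expected number = 0.02334 × 814 = 19.00 ≈ 19.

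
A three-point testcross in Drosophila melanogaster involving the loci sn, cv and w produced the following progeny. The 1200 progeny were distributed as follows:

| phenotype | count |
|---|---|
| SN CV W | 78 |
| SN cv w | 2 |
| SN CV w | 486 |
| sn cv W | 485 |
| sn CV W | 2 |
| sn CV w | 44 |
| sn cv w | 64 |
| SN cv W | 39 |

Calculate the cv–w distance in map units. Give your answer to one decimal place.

The two most frequent reciprocal classes, sn cv W and SN CV w, are the parental types, so the F1 was sn cv W / SN CV w.
The two rarest classes, sn CV W and SN cv w, are the double crossovers. Comparing them with the parentals, only the cv allele has switched, so cv is the middle locus and the order is w – cv – sn.
Crossovers in the w–cv interval produce the single-crossover classes sn cv w and SN CV W (64 + 78 = 142) plus the double crossovers (4).
RF(w–cv) = (142 + 4) / 1200 = 146/1200 = 0.1217 → 12.2 map units.

12.2 map units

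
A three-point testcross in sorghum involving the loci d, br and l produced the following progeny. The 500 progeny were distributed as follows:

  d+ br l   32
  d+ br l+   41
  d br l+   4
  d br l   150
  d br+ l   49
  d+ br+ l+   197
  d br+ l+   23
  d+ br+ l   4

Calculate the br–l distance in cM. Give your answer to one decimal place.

The two most frequent reciprocal classes, d+ br+ l+ and d br l, are the parental types, so the F1 was d+ br+ l+ / d br l.
The two rarest classes, d+ br+ l and d br l+, are the double crossovers. Comparing them with the parentals, only the l allele has switched, so l is the middle locus and the order is br – l – d.
Crossovers in the br–l interval produce the single-crossover classes d+ br l+ and d br+ l (41 + 49 = 90) plus the double crossovers (8).
RF(br–l) = (90 + 8) / 500 = 98/500 = 0.1960 → 19.6 cM.

19.6 cM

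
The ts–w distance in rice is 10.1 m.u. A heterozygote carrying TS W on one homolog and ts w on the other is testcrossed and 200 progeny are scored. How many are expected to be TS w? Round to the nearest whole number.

A map distance of 10.1 m.u. corresponds to a recombination frequency of 0.101.
The F1 is TS W / ts w, so TS w is a recombinant gamete class with expected frequency r/2 = 0.101/2 = 0.0505.
Expected number = 0.0505 × 200 = 10.10 ≈ 10.

10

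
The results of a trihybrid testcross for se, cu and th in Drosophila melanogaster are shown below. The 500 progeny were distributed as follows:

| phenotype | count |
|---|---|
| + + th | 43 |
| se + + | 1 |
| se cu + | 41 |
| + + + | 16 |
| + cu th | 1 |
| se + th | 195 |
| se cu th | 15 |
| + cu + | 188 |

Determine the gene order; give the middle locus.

The two most frequent reciprocal classes, se + th and + cu +, are the parental types, so the F1 was se + th / + cu +.
The two rarest classes, se + + and + cu th, are the double crossovers. Comparing them with the parentals, only the th allele has switched, so th is the middle locus and the order is cu – th – se.

th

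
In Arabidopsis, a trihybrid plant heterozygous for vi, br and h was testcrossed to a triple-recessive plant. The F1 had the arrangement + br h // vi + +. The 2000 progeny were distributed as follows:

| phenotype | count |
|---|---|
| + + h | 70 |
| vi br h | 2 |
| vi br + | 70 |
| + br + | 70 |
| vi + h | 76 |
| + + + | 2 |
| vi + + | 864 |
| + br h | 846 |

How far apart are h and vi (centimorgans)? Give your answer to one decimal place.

7.5 centimorgans

The two rarest classes, vi br h and + + +, are the double crossovers. Comparing them with the parentals, only the vi allele has switched, so vi is the middle locus and the order is h – vi – br.
Crossovers in the h–vi interval produce the single-crossover classes + br + and vi + h (70 + 76 = 146) plus the double crossovers (4).
RF(h–vi) = (146 + 4) / 2000 = 150/2000 = 0.0750 → 7.5 centimorgans.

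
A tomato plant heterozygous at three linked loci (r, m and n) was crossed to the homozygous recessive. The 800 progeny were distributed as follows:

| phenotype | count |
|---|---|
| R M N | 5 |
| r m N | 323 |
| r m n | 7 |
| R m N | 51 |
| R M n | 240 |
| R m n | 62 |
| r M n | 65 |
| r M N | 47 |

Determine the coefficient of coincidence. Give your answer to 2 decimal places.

The two most frequent reciprocal classes, r m N and R M n, are the parental types, so the F1 was r m N / R M n.
The two rarest classes, r m n and R M N, are the double crossovers. Comparing them with the parentals, only the n allele has switched, so n is the middle locus and the order is r – n – m.
r–n: (116 + 12)/800 = 0.1600; n–m: (109 + 12)/800 = 0.1512.
Expected DCO frequency = 0.1600 × 0.1512 ≈ 0.02419; observed = 12/800 ≈ 0.01500.
Coefficient of coincidence = 0.01500/0.02419 ≈ 0.62.

0.62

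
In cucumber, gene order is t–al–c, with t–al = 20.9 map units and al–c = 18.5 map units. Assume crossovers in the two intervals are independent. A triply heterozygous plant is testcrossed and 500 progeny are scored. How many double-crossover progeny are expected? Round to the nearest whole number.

Map distances give recombination frequencies of 0.209 and 0.185 for the two intervals.
With no interference, expected double-crossover frequency = 0.209 × 0.185 = 0.03866.
Expected number = 0.03866 × 500 = 19.33 ≈ 19.

19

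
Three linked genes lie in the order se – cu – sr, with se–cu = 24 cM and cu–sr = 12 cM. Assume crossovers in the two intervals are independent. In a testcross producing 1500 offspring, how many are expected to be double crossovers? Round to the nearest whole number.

43

Map distances give recombination frequencies of 0.240 and 0.120 for the two intervals.
With no interference, expected double-crossover frequency = 0.240 × 0.120 = 0.02880.
Expected number = 0.02880 × 1500 = 43.20 ≈ 43.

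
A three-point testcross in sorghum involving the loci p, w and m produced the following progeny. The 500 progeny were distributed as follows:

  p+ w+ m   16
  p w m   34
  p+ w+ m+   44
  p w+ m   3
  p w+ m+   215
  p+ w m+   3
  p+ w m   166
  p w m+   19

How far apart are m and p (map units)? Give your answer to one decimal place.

The two most frequent reciprocal classes, p w+ m+ and p+ w m, are the parental types, so the F1 was p w+ m+ / p+ w m.
The two rarest classes, p w+ m and p+ w m+, are the double crossovers. Comparing them with the parentals, only the m allele has switched, so m is the middle locus and the order is w – m – p.
Crossovers in the m–p interval produce the single-crossover classes p+ w+ m+ and p w m (44 + 34 = 78) plus the double crossovers (6).
RF(m–p) = (78 + 6) / 500 = 84/500 = 0.1680 → 16.8 map units.

16.8 map units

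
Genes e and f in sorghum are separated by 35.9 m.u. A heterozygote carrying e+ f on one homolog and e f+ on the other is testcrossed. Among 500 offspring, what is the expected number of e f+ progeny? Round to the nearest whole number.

A map distance of 35.9 m.u. corresponds to a recombination frequency of 0.359.
The F1 is e+ f / e f+, so e f+ is a parental gamete class with expected frequency (1 − r)/2 = 0.641/2 = 0.3205.
Expected number = 0.3205 × 500 = 160.25 ≈ 160.

160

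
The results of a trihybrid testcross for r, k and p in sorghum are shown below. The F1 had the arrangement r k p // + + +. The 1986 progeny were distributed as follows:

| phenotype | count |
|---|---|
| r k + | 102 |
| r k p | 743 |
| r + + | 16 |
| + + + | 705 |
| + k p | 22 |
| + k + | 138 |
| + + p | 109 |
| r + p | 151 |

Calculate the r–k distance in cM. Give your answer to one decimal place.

The two rarest classes, + k p and r + +, are the double crossovers. Comparing them with the parentals, only the r allele has switched, so r is the middle locus and the order is k – r – p.
Crossovers in the k–r interval produce the single-crossover classes r + p and + k + (151 + 138 = 289) plus the double crossovers (38).
RF(k–r) = (289 + 38) / 1986 = 327/1986 = 0.1647 → 16.5 cM.

16.5 cM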